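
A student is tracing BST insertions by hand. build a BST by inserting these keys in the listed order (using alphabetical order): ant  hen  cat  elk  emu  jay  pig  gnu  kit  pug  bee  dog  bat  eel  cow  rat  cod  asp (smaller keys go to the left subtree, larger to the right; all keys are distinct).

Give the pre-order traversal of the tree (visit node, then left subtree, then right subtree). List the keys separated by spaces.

Insert ant: tree is empty, so ant becomes the root.
Insert hen: hen > ant → go right. Place as right child of ant.
Insert cat: cat > ant → go right; cat < hen → go left. Place as left child of hen.
Insert elk: elk > ant → go right; elk < hen → go left; elk > cat → go right. Place as right child of cat.
Insert emu: emu > ant → go right; emu < hen → go left; emu > cat → go right; emu > elk → go right. Place as right child of elk.
Insert jay: jay > ant → go right; jay > hen → go right. Place as right child of hen.
Insert pig: pig > ant → go right; pig > hen → go right; pig > jay → go right. Place as right child of jay.
Insert gnu: gnu > ant → go right; gnu < hen → go left; gnu > cat → go right; gnu > elk → go right; gnu > emu → go right. Place as right child of emu.
Insert kit: kit > ant → go right; kit > hen → go right; kit > jay → go right; kit < pig → go left. Place as left child of pig.
Insert pug: pug > ant → go right; pug > hen → go right; pug > jay → go right; pug > pig → go right. Place as right child of pig.
Insert bee: bee > ant → go right; bee < hen → go left; bee < cat → go left. Place as left child of cat.
Insert dog: dog > ant → go right; dog < hen → go left; dog > cat → go right; dog < elk → go left. Place as left child of elk.
Insert bat: bat > ant → go right; bat < hen → go left; bat < cat → go left; bat < bee → go left. Place as left child of bee.
Insert eel: eel > ant → go right; eel < hen → go left; eel > cat → go right; eel < elk → go left; eel > dog → go right. Place as right child of dog.
Insert cow: cow > ant → go right; cow < hen → go left; cow > cat → go right; cow < elk → go left; cow < dog → go left. Place as left child of dog.
Insert rat: rat > ant → go right; rat > hen → go right; rat > jay → go right; rat > pig → go right; rat > pug → go right. Place as right child of pug.
Insert cod: cod > ant → go right; cod < hen → go left; cod > cat → go right; cod < elk → go left; cod < dog → go left; cod < cow → go left. Place as left child of cow.
Insert asp: asp > ant → go right; asp < hen → go left; asp < cat → go left; asp < bee → go left; asp < bat → go left. Place as left child of bat.

ant hen cat bee bat asp elk dog cow cod eel emu gnu jay pig kit pug rat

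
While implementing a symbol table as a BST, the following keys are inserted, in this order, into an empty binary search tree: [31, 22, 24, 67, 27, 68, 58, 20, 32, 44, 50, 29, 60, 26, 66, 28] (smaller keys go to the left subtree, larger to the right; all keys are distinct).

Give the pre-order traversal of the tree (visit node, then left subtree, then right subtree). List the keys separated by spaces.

31: root
22: left child of 31 (depth 1)
24: right child of 22 (depth 2)
67: right child of 31 (depth 1)
27: right child of 24 (depth 3)
68: right child of 67 (depth 2)
58: left child of 67 (depth 2)
20: left child of 22 (depth 2)
32: left child of 58 (depth 3)
44: right child of 32 (depth 4)
50: right child of 44 (depth 5)
29: right child of 27 (depth 4)
60: right child of 58 (depth 3)
26: left child of 27 (depth 4)
66: right child of 60 (depth 4)
28: left child of 29 (depth 5)

31 22 20 24 27 26 29 28 67 58 32 44 50 60 66 68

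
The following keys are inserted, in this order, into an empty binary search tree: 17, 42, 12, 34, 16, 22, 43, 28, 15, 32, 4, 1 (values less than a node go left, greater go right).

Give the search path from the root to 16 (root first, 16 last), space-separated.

Insert 17: tree is empty, so 17 becomes the root.
Insert 42: 42 > 17 → go right. Place as right child of 17.
Insert 12: 12 < 17 → go left. Place as left child of 17.
Insert 34: 34 > 17 → go right; 34 < 42 → go left. Place as left child of 42.
Insert 16: 16 < 17 → go left; 16 > 12 → go right. Place as right child of 12.
Insert 22: 22 > 17 → go right; 22 < 42 → go left; 22 < 34 → go left. Place as left child of 34.
Insert 43: 43 > 17 → go right; 43 > 42 → go right. Place as right child of 42.
Insert 28: 28 > 17 → go right; 28 < 42 → go left; 28 < 34 → go left; 28 > 22 → go right. Place as right child of 22.
Insert 15: 15 < 17 → go left; 15 > 12 → go right; 15 < 16 → go left. Place as left child of 16.
Insert 32: 32 > 17 → go right; 32 < 42 → go left; 32 < 34 → go left; 32 > 22 → go right; 32 > 28 → go right. Place as right child of 28.
Insert 4: 4 < 17 → go left; 4 < 12 → go left. Place as left child of 12.
Insert 1: 1 < 17 → go left; 1 < 12 → go left; 1 < 4 → go left. Place as left child of 4.

17 12 16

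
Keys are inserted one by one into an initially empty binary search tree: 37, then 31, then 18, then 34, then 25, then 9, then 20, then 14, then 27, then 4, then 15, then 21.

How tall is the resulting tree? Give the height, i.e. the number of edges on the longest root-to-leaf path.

5

37: root
31: left child of 37 (depth 1)
18: left child of 31 (depth 2)
34: right child of 31 (depth 2)
25: right child of 18 (depth 3)
9: left child of 18 (depth 3)
20: left child of 25 (depth 4)
14: right child of 9 (depth 4)
27: right child of 25 (depth 4)
4: left child of 9 (depth 4)
15: right child of 14 (depth 5)
21: right child of 20 (depth 5)

The deepest node is 15 at depth 5.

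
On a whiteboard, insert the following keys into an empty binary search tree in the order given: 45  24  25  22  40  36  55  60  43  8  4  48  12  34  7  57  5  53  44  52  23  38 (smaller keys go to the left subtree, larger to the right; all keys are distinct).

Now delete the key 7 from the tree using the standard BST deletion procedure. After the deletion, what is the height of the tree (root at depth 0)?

Insert 45: tree is empty, so 45 becomes the root.
Insert 24: 24 < 45 → go left. Place as left child of 45.
Insert 25: 25 < 45 → go left; 25 > 24 → go right. Place as right child of 24.
Insert 22: 22 < 45 → go left; 22 < 24 → go left. Place as left child of 24.
Insert 40: 40 < 45 → go left; 40 > 24 → go right; 40 > 25 → go right. Place as right child of 25.
Insert 36: 36 < 45 → go left; 36 > 24 → go right; 36 > 25 → go right; 36 < 40 → go left. Place as left child of 40.
Insert 55: 55 > 45 → go right. Place as right child of 45.
Insert 60: 60 > 45 → go right; 60 > 55 → go right. Place as right child of 55.
Insert 43: 43 < 45 → go left; 43 > 24 → go right; 43 > 25 → go right; 43 > 40 → go right. Place as right child of 40.
Insert 8: 8 < 45 → go left; 8 < 24 → go left; 8 < 22 → go left. Place as left child of 22.
Insert 4: 4 < 45 → go left; 4 < 24 → go left; 4 < 22 → go left; 4 < 8 → go left. Place as left child of 8.
Insert 48: 48 > 45 → go right; 48 < 55 → go left. Place as left child of 55.
Insert 12: 12 < 45 → go left; 12 < 24 → go left; 12 < 22 → go left; 12 > 8 → go right. Place as right child of 8.
Insert 34: 34 < 45 → go left; 34 > 24 → go right; 34 > 25 → go right; 34 < 40 → go left; 34 < 36 → go left. Place as left child of 36.
Insert 7: 7 < 45 → go left; 7 < 24 → go left; 7 < 22 → go left; 7 < 8 → go left; 7 > 4 → go right. Place as right child of 4.
Insert 57: 57 > 45 → go right; 57 > 55 → go right; 57 < 60 → go left. Place as left child of 60.
Insert 5: 5 < 45 → go left; 5 < 24 → go left; 5 < 22 → go left; 5 < 8 → go left; 5 > 4 → go right; 5 < 7 → go left. Place as left child of 7.
Insert 53: 53 > 45 → go right; 53 < 55 → go left; 53 > 48 → go right. Place as right child of 48.
Insert 44: 44 < 45 → go left; 44 > 24 → go right; 44 > 25 → go right; 44 > 40 → go right; 44 > 43 → go right. Place as right child of 43.
Insert 52: 52 > 45 → go right; 52 < 55 → go left; 52 > 48 → go right; 52 < 53 → go left. Place as left child of 53.
Insert 23: 23 < 45 → go left; 23 < 24 → go left; 23 > 22 → go right. Place as right child of 22.
Insert 38: 38 < 45 → go left; 38 > 24 → go right; 38 > 25 → go right; 38 < 40 → go left; 38 > 36 → go right. Place as right child of 36.

Delete 7 (at most one child — splice it out).
After deletion, deepest node is 34 at depth 5.

5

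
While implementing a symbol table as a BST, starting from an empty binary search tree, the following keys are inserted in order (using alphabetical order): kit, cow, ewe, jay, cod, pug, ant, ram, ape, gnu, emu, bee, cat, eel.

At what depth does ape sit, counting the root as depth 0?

4

kit: root
cow: left child of kit (depth 1)
ewe: right child of cow (depth 2)
jay: right child of ewe (depth 3)
cod: left child of cow (depth 2)
pug: right child of kit (depth 1)
ant: left child of cod (depth 3)
ram: right child of pug (depth 2)
ape: right child of ant (depth 4)
gnu: left child of jay (depth 4)
emu: left child of ewe (depth 3)
bee: right child of ape (depth 5)
cat: right child of bee (depth 6)
eel: left child of emu (depth 4)

Path to ape: kit → cow → cod → ant → ape, which is 4 edges.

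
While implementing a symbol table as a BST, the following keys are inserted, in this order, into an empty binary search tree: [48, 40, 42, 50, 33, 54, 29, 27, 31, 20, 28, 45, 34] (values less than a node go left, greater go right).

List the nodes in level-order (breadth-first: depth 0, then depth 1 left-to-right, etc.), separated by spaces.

48 40 50 33 42 54 29 34 45 27 31 20 28

48: root
40: left child of 48 (depth 1)
42: right child of 40 (depth 2)
50: right child of 48 (depth 1)
33: left child of 40 (depth 2)
54: right child of 50 (depth 2)
29: left child of 33 (depth 3)
27: left child of 29 (depth 4)
31: right child of 29 (depth 4)
20: left child of 27 (depth 5)
28: right child of 27 (depth 5)
45: right child of 42 (depth 3)
34: right child of 33 (depth 3)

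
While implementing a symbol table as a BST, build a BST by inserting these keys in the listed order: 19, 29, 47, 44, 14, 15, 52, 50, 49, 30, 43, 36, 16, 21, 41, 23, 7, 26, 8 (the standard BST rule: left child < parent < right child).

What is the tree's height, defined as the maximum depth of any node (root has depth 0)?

7

Resulting structure (node: left, right):
  19: L=14, R=29
  29: L=21, R=47
  47: L=44, R=52
  44: L=30, R=–
  14: L=7, R=15
  15: L=–, R=16
  52: L=50, R=–
  50: L=49, R=–
  49: L=–, R=–
  30: L=–, R=43
  43: L=36, R=–
  36: L=–, R=41
  16: L=–, R=–
  21: L=–, R=23
  41: L=–, R=–
  23: L=–, R=26
  7: L=–, R=8
  26: L=–, R=–
  8: L=–, R=–

The deepest node is 41 at depth 7.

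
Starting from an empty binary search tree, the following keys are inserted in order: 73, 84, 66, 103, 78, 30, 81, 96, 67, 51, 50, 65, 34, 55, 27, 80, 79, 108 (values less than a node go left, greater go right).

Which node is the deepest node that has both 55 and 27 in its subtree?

Resulting structure (node: left, right):
  73: L=66, R=84
  84: L=78, R=103
  66: L=30, R=67
  103: L=96, R=108
  78: L=–, R=81
  30: L=27, R=51
  81: L=80, R=–
  96: L=–, R=–
  67: L=–, R=–
  51: L=50, R=65
  50: L=34, R=–
  65: L=55, R=–
  34: L=–, R=–
  55: L=–, R=–
  27: L=–, R=–
  80: L=79, R=–
  79: L=–, R=–
  108: L=–, R=–

Path to 55: 73 → 66 → 30 → 51 → 65 → 55
Path to 27: 73 → 66 → 30 → 27
The paths share a prefix ending at 30, then split left and right.

30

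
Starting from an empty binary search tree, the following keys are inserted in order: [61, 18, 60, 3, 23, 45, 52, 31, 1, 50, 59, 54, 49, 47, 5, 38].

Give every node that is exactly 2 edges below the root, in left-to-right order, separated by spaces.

61: root
18: left child of 61 (depth 1)
60: right child of 18 (depth 2)
3: left child of 18 (depth 2)
23: left child of 60 (depth 3)
45: right child of 23 (depth 4)
52: right child of 45 (depth 5)
31: left child of 45 (depth 5)
1: left child of 3 (depth 3)
50: left child of 52 (depth 6)
59: right child of 52 (depth 6)
54: left child of 59 (depth 7)
49: left child of 50 (depth 7)
47: left child of 49 (depth 8)
5: right child of 3 (depth 3)
38: right child of 31 (depth 6)

3 60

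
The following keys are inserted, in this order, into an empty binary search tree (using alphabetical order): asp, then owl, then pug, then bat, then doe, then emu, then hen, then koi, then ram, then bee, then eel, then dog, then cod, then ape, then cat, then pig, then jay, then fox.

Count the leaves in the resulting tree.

asp: root
owl: right child of asp (depth 1)
pug: right child of owl (depth 2)
bat: left child of owl (depth 2)
doe: right child of bat (depth 3)
emu: right child of doe (depth 4)
hen: right child of emu (depth 5)
koi: right child of hen (depth 6)
ram: right child of pug (depth 3)
bee: left child of doe (depth 4)
eel: left child of emu (depth 5)
dog: left child of eel (depth 6)
cod: right child of bee (depth 5)
ape: left child of asp (depth 1)
cat: left child of cod (depth 6)
pig: left child of pug (depth 3)
jay: left child of koi (depth 7)
fox: left child of hen (depth 6)

Leaves: ape, cat, dog, fox, jay, pig, ram — 7 in total.

7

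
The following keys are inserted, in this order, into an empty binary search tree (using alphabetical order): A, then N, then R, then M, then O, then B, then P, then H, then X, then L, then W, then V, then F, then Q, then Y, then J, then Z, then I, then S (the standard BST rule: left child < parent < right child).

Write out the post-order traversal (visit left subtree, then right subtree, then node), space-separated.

F I J L H B M Q P O S V W Z Y X R N A

A: root
N: right child of A (depth 1)
R: right child of N (depth 2)
M: left child of N (depth 2)
O: left child of R (depth 3)
B: left child of M (depth 3)
P: right child of O (depth 4)
H: right child of B (depth 4)
X: right child of R (depth 3)
L: right child of H (depth 5)
W: left child of X (depth 4)
V: left child of W (depth 5)
F: left child of H (depth 5)
Q: right child of P (depth 5)
Y: right child of X (depth 4)
J: left child of L (depth 6)
Z: right child of Y (depth 5)
I: left child of J (depth 7)
S: left child of V (depth 6)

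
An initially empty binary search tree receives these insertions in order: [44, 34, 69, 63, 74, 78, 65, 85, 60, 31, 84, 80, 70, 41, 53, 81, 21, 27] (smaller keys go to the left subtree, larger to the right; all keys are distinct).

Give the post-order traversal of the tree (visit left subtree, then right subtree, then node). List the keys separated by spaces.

27 21 31 41 34 53 60 65 63 70 81 80 84 85 78 74 69 44

Resulting structure (node: left, right):
  44: L=34, R=69
  34: L=31, R=41
  69: L=63, R=74
  63: L=60, R=65
  74: L=70, R=78
  78: L=–, R=85
  65: L=–, R=–
  85: L=84, R=–
  60: L=53, R=–
  31: L=21, R=–
  84: L=80, R=–
  80: L=–, R=81
  70: L=–, R=–
  41: L=–, R=–
  53: L=–, R=–
  81: L=–, R=–
  21: L=–, R=27
  27: L=–, R=–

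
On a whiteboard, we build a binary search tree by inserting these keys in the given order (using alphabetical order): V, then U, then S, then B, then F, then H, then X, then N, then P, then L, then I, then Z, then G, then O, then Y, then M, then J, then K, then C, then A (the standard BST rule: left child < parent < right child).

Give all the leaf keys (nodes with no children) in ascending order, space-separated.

Resulting structure (node: left, right):
  V: L=U, R=X
  U: L=S, R=–
  S: L=B, R=–
  B: L=A, R=F
  F: L=C, R=H
  H: L=G, R=N
  X: L=–, R=Z
  N: L=L, R=P
  P: L=O, R=–
  L: L=I, R=M
  I: L=–, R=J
  Z: L=Y, R=–
  G: L=–, R=–
  O: L=–, R=–
  Y: L=–, R=–
  M: L=–, R=–
  J: L=–, R=K
  K: L=–, R=–
  C: L=–, R=–
  A: L=–, R=–

A C G K M O Y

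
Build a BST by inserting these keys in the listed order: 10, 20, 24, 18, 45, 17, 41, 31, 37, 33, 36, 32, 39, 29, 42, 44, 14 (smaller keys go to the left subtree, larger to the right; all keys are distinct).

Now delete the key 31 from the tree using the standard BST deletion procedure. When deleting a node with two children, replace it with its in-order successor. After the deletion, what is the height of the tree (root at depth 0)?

8

Insert 10: tree is empty, so 10 becomes the root.
Insert 20: 20 > 10 → go right. Place as right child of 10.
Insert 24: 24 > 10 → go right; 24 > 20 → go right. Place as right child of 20.
Insert 18: 18 > 10 → go right; 18 < 20 → go left. Place as left child of 20.
Insert 45: 45 > 10 → go right; 45 > 20 → go right; 45 > 24 → go right. Place as right child of 24.
Insert 17: 17 > 10 → go right; 17 < 20 → go left; 17 < 18 → go left. Place as left child of 18.
Insert 41: 41 > 10 → go right; 41 > 20 → go right; 41 > 24 → go right; 41 < 45 → go left. Place as left child of 45.
Insert 31: 31 > 10 → go right; 31 > 20 → go right; 31 > 24 → go right; 31 < 45 → go left; 31 < 41 → go left. Place as left child of 41.
Insert 37: 37 > 10 → go right; 37 > 20 → go right; 37 > 24 → go right; 37 < 45 → go left; 37 < 41 → go left; 37 > 31 → go right. Place as right child of 31.
Insert 33: 33 > 10 → go right; 33 > 20 → go right; 33 > 24 → go right; 33 < 45 → go left; 33 < 41 → go left; 33 > 31 → go right; 33 < 37 → go left. Place as left child of 37.
Insert 36: 36 > 10 → go right; 36 > 20 → go right; 36 > 24 → go right; 36 < 45 → go left; 36 < 41 → go left; 36 > 31 → go right; 36 < 37 → go left; 36 > 33 → go right. Place as right child of 33.
Insert 32: 32 > 10 → go right; 32 > 20 → go right; 32 > 24 → go right; 32 < 45 → go left; 32 < 41 → go left; 32 > 31 → go right; 32 < 37 → go left; 32 < 33 → go left. Place as left child of 33.
Insert 39: 39 > 10 → go right; 39 > 20 → go right; 39 > 24 → go right; 39 < 45 → go left; 39 < 41 → go left; 39 > 31 → go right; 39 > 37 → go right. Place as right child of 37.
Insert 29: 29 > 10 → go right; 29 > 20 → go right; 29 > 24 → go right; 29 < 45 → go left; 29 < 41 → go left; 29 < 31 → go left. Place as left child of 31.
Insert 42: 42 > 10 → go right; 42 > 20 → go right; 42 > 24 → go right; 42 < 45 → go left; 42 > 41 → go right. Place as right child of 41.
Insert 44: 44 > 10 → go right; 44 > 20 → go right; 44 > 24 → go right; 44 < 45 → go left; 44 > 41 → go right; 44 > 42 → go right. Place as right child of 42.
Insert 14: 14 > 10 → go right; 14 < 20 → go left; 14 < 18 → go left; 14 < 17 → go left. Place as left child of 17.

Delete 31 (two children — replace with in-order successor).
After deletion, deepest node is 36 at depth 8.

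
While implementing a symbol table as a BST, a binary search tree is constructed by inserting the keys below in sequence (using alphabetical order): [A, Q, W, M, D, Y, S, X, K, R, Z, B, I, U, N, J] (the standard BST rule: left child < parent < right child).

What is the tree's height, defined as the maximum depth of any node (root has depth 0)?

6

Insert A: tree is empty, so A becomes the root.
Insert Q: Q > A → go right. Place as right child of A.
Insert W: W > A → go right; W > Q → go right. Place as right child of Q.
Insert M: M > A → go right; M < Q → go left. Place as left child of Q.
Insert D: D > A → go right; D < Q → go left; D < M → go left. Place as left child of M.
Insert Y: Y > A → go right; Y > Q → go right; Y > W → go right. Place as right child of W.
Insert S: S > A → go right; S > Q → go right; S < W → go left. Place as left child of W.
Insert X: X > A → go right; X > Q → go right; X > W → go right; X < Y → go left. Place as left child of Y.
Insert K: K > A → go right; K < Q → go left; K < M → go left; K > D → go right. Place as right child of D.
Insert R: R > A → go right; R > Q → go right; R < W → go left; R < S → go left. Place as left child of S.
Insert Z: Z > A → go right; Z > Q → go right; Z > W → go right; Z > Y → go right. Place as right child of Y.
Insert B: B > A → go right; B < Q → go left; B < M → go left; B < D → go left. Place as left child of D.
Insert I: I > A → go right; I < Q → go left; I < M → go left; I > D → go right; I < K → go left. Place as left child of K.
Insert U: U > A → go right; U > Q → go right; U < W → go left; U > S → go right. Place as right child of S.
Insert N: N > A → go right; N < Q → go left; N > M → go right. Place as right child of M.
Insert J: J > A → go right; J < Q → go left; J < M → go left; J > D → go right; J < K → go left; J > I → go right. Place as right child of I.

The deepest node is J at depth 6.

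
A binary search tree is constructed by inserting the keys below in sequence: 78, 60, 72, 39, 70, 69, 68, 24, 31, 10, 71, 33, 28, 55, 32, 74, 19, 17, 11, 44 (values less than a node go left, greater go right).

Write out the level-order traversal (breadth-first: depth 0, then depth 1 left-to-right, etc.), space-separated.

78 60 39 72 24 55 70 74 10 31 44 69 71 19 28 33 68 17 32 11

Resulting structure (node: left, right):
  78: L=60, R=–
  60: L=39, R=72
  72: L=70, R=74
  39: L=24, R=55
  70: L=69, R=71
  69: L=68, R=–
  68: L=–, R=–
  24: L=10, R=31
  31: L=28, R=33
  10: L=–, R=19
  71: L=–, R=–
  33: L=32, R=–
  28: L=–, R=–
  55: L=44, R=–
  32: L=–, R=–
  74: L=–, R=–
  19: L=17, R=–
  17: L=11, R=–
  11: L=–, R=–
  44: L=–, R=–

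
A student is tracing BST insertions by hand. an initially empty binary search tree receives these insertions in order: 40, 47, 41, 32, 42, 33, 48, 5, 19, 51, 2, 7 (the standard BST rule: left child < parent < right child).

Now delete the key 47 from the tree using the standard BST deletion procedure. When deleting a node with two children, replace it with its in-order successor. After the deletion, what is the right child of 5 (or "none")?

19

Insert 40: tree is empty, so 40 becomes the root.
Insert 47: 47 > 40 → go right. Place as right child of 40.
Insert 41: 41 > 40 → go right; 41 < 47 → go left. Place as left child of 47.
Insert 32: 32 < 40 → go left. Place as left child of 40.
Insert 42: 42 > 40 → go right; 42 < 47 → go left; 42 > 41 → go right. Place as right child of 41.
Insert 33: 33 < 40 → go left; 33 > 32 → go right. Place as right child of 32.
Insert 48: 48 > 40 → go right; 48 > 47 → go right. Place as right child of 47.
Insert 5: 5 < 40 → go left; 5 < 32 → go left. Place as left child of 32.
Insert 19: 19 < 40 → go left; 19 < 32 → go left; 19 > 5 → go right. Place as right child of 5.
Insert 51: 51 > 40 → go right; 51 > 47 → go right; 51 > 48 → go right. Place as right child of 48.
Insert 2: 2 < 40 → go left; 2 < 32 → go left; 2 < 5 → go left. Place as left child of 5.
Insert 7: 7 < 40 → go left; 7 < 32 → go left; 7 > 5 → go right; 7 < 19 → go left. Place as left child of 19.

Delete 47 (two children — replace with in-order successor).
After deletion, 5's right child: 19.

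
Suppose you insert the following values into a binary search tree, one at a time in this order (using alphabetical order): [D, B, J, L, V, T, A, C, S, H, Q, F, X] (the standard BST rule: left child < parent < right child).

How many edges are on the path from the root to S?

Insert D: tree is empty, so D becomes the root.
Insert B: B < D → go left. Place as left child of D.
Insert J: J > D → go right. Place as right child of D.
Insert L: L > D → go right; L > J → go right. Place as right child of J.
Insert V: V > D → go right; V > J → go right; V > L → go right. Place as right child of L.
Insert T: T > D → go right; T > J → go right; T > L → go right; T < V → go left. Place as left child of V.
Insert A: A < D → go left; A < B → go left. Place as left child of B.
Insert C: C < D → go left; C > B → go right. Place as right child of B.
Insert S: S > D → go right; S > J → go right; S > L → go right; S < V → go left; S < T → go left. Place as left child of T.
Insert H: H > D → go right; H < J → go left. Place as left child of J.
Insert Q: Q > D → go right; Q > J → go right; Q > L → go right; Q < V → go left; Q < T → go left; Q < S → go left. Place as left child of S.
Insert F: F > D → go right; F < J → go left; F < H → go left. Place as left child of H.
Insert X: X > D → go right; X > J → go right; X > L → go right; X > V → go right. Place as right child of V.

Path to S: D → J → L → V → T → S, which is 5 edges.

5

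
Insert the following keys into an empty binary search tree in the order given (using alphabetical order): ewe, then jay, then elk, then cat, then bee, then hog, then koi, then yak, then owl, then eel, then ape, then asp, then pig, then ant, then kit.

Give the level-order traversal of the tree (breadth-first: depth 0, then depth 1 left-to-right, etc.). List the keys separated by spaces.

Insert ewe: tree is empty, so ewe becomes the root.
Insert jay: jay > ewe → go right. Place as right child of ewe.
Insert elk: elk < ewe → go left. Place as left child of ewe.
Insert cat: cat < ewe → go left; cat < elk → go left. Place as left child of elk.
Insert bee: bee < ewe → go left; bee < elk → go left; bee < cat → go left. Place as left child of cat.
Insert hog: hog > ewe → go right; hog < jay → go left. Place as left child of jay.
Insert koi: koi > ewe → go right; koi > jay → go right. Place as right child of jay.
Insert yak: yak > ewe → go right; yak > jay → go right; yak > koi → go right. Place as right child of koi.
Insert owl: owl > ewe → go right; owl > jay → go right; owl > koi → go right; owl < yak → go left. Place as left child of yak.
Insert eel: eel < ewe → go left; eel < elk → go left; eel > cat → go right. Place as right child of cat.
Insert ape: ape < ewe → go left; ape < elk → go left; ape < cat → go left; ape < bee → go left. Place as left child of bee.
Insert asp: asp < ewe → go left; asp < elk → go left; asp < cat → go left; asp < bee → go left; asp > ape → go right. Place as right child of ape.
Insert pig: pig > ewe → go right; pig > jay → go right; pig > koi → go right; pig < yak → go left; pig > owl → go right. Place as right child of owl.
Insert ant: ant < ewe → go left; ant < elk → go left; ant < cat → go left; ant < bee → go left; ant < ape → go left. Place as left child of ape.
Insert kit: kit > ewe → go right; kit > jay → go right; kit < koi → go left. Place as left child of koi.

ewe elk jay cat hog koi bee eel kit yak ape owl ant asp pig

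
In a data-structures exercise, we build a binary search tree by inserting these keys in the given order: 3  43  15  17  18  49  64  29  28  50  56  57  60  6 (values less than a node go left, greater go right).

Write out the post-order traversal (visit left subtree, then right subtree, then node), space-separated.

6 28 29 18 17 15 60 57 56 50 64 49 43 3

Insert 3: tree is empty, so 3 becomes the root.
Insert 43: 43 > 3 → go right. Place as right child of 3.
Insert 15: 15 > 3 → go right; 15 < 43 → go left. Place as left child of 43.
Insert 17: 17 > 3 → go right; 17 < 43 → go left; 17 > 15 → go right. Place as right child of 15.
Insert 18: 18 > 3 → go right; 18 < 43 → go left; 18 > 15 → go right; 18 > 17 → go right. Place as right child of 17.
Insert 49: 49 > 3 → go right; 49 > 43 → go right. Place as right child of 43.
Insert 64: 64 > 3 → go right; 64 > 43 → go right; 64 > 49 → go right. Place as right child of 49.
Insert 29: 29 > 3 → go right; 29 < 43 → go left; 29 > 15 → go right; 29 > 17 → go right; 29 > 18 → go right. Place as right child of 18.
Insert 28: 28 > 3 → go right; 28 < 43 → go left; 28 > 15 → go right; 28 > 17 → go right; 28 > 18 → go right; 28 < 29 → go left. Place as left child of 29.
Insert 50: 50 > 3 → go right; 50 > 43 → go right; 50 > 49 → go right; 50 < 64 → go left. Place as left child of 64.
Insert 56: 56 > 3 → go right; 56 > 43 → go right; 56 > 49 → go right; 56 < 64 → go left; 56 > 50 → go right. Place as right child of 50.
Insert 57: 57 > 3 → go right; 57 > 43 → go right; 57 > 49 → go right; 57 < 64 → go left; 57 > 50 → go right; 57 > 56 → go right. Place as right child of 56.
Insert 60: 60 > 3 → go right; 60 > 43 → go right; 60 > 49 → go right; 60 < 64 → go left; 60 > 50 → go right; 60 > 56 → go right; 60 > 57 → go right. Place as right child of 57.
Insert 6: 6 > 3 → go right; 6 < 43 → go left; 6 < 15 → go left. Place as left child of 15.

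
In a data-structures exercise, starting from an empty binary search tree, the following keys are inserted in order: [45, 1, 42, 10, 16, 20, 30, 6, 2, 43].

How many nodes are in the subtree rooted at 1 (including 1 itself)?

Insert 45: tree is empty, so 45 becomes the root.
Insert 1: 1 < 45 → go left. Place as left child of 45.
Insert 42: 42 < 45 → go left; 42 > 1 → go right. Place as right child of 1.
Insert 10: 10 < 45 → go left; 10 > 1 → go right; 10 < 42 → go left. Place as left child of 42.
Insert 16: 16 < 45 → go left; 16 > 1 → go right; 16 < 42 → go left; 16 > 10 → go right. Place as right child of 10.
Insert 20: 20 < 45 → go left; 20 > 1 → go right; 20 < 42 → go left; 20 > 10 → go right; 20 > 16 → go right. Place as right child of 16.
Insert 30: 30 < 45 → go left; 30 > 1 → go right; 30 < 42 → go left; 30 > 10 → go right; 30 > 16 → go right; 30 > 20 → go right. Place as right child of 20.
Insert 6: 6 < 45 → go left; 6 > 1 → go right; 6 < 42 → go left; 6 < 10 → go left. Place as left child of 10.
Insert 2: 2 < 45 → go left; 2 > 1 → go right; 2 < 42 → go left; 2 < 10 → go left; 2 < 6 → go left. Place as left child of 6.
Insert 43: 43 < 45 → go left; 43 > 1 → go right; 43 > 42 → go right. Place as right child of 42.

Subtree rooted at 1 contains: 1, 42, 10, 6, 2, 16, 20, 30, 43 — 9 nodes.

9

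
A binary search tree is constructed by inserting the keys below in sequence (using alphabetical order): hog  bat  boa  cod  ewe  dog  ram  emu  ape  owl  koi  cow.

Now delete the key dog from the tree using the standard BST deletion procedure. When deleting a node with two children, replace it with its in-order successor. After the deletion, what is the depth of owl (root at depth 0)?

2

Insert hog: tree is empty, so hog becomes the root.
Insert bat: bat < hog → go left. Place as left child of hog.
Insert boa: boa < hog → go left; boa > bat → go right. Place as right child of bat.
Insert cod: cod < hog → go left; cod > bat → go right; cod > boa → go right. Place as right child of boa.
Insert ewe: ewe < hog → go left; ewe > bat → go right; ewe > boa → go right; ewe > cod → go right. Place as right child of cod.
Insert dog: dog < hog → go left; dog > bat → go right; dog > boa → go right; dog > cod → go right; dog < ewe → go left. Place as left child of ewe.
Insert ram: ram > hog → go right. Place as right child of hog.
Insert emu: emu < hog → go left; emu > bat → go right; emu > boa → go right; emu > cod → go right; emu < ewe → go left; emu > dog → go right. Place as right child of dog.
Insert ape: ape < hog → go left; ape < bat → go left. Place as left child of bat.
Insert owl: owl > hog → go right; owl < ram → go left. Place as left child of ram.
Insert koi: koi > hog → go right; koi < ram → go left; koi < owl → go left. Place as left child of owl.
Insert cow: cow < hog → go left; cow > bat → go right; cow > boa → go right; cow > cod → go right; cow < ewe → go left; cow < dog → go left. Place as left child of dog.

Delete dog (two children — replace with in-order successor).
After deletion, path to owl: hog → ram → owl.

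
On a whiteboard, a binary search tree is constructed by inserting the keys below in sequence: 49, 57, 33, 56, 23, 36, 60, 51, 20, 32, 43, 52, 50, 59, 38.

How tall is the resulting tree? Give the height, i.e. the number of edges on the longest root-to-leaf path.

49: root
57: right child of 49 (depth 1)
33: left child of 49 (depth 1)
56: left child of 57 (depth 2)
23: left child of 33 (depth 2)
36: right child of 33 (depth 2)
60: right child of 57 (depth 2)
51: left child of 56 (depth 3)
20: left child of 23 (depth 3)
32: right child of 23 (depth 3)
43: right child of 36 (depth 3)
52: right child of 51 (depth 4)
50: left child of 51 (depth 4)
59: left child of 60 (depth 3)
38: left child of 43 (depth 4)

The deepest node is 52 at depth 4.

4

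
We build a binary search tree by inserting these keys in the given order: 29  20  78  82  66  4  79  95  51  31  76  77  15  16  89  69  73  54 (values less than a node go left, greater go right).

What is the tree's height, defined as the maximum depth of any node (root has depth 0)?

29: root
20: left child of 29 (depth 1)
78: right child of 29 (depth 1)
82: right child of 78 (depth 2)
66: left child of 78 (depth 2)
4: left child of 20 (depth 2)
79: left child of 82 (depth 3)
95: right child of 82 (depth 3)
51: left child of 66 (depth 3)
31: left child of 51 (depth 4)
76: right child of 66 (depth 3)
77: right child of 76 (depth 4)
15: right child of 4 (depth 3)
16: right child of 15 (depth 4)
89: left child of 95 (depth 4)
69: left child of 76 (depth 4)
73: right child of 69 (depth 5)
54: right child of 51 (depth 4)

The deepest node is 73 at depth 5.

5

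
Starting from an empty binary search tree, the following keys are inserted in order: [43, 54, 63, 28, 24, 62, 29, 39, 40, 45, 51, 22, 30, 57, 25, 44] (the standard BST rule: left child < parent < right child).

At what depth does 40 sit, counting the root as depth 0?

4

Insert 43: tree is empty, so 43 becomes the root.
Insert 54: 54 > 43 → go right. Place as right child of 43.
Insert 63: 63 > 43 → go right; 63 > 54 → go right. Place as right child of 54.
Insert 28: 28 < 43 → go left. Place as left child of 43.
Insert 24: 24 < 43 → go left; 24 < 28 → go left. Place as left child of 28.
Insert 62: 62 > 43 → go right; 62 > 54 → go right; 62 < 63 → go left. Place as left child of 63.
Insert 29: 29 < 43 → go left; 29 > 28 → go right. Place as right child of 28.
Insert 39: 39 < 43 → go left; 39 > 28 → go right; 39 > 29 → go right. Place as right child of 29.
Insert 40: 40 < 43 → go left; 40 > 28 → go right; 40 > 29 → go right; 40 > 39 → go right. Place as right child of 39.
Insert 45: 45 > 43 → go right; 45 < 54 → go left. Place as left child of 54.
Insert 51: 51 > 43 → go right; 51 < 54 → go left; 51 > 45 → go right. Place as right child of 45.
Insert 22: 22 < 43 → go left; 22 < 28 → go left; 22 < 24 → go left. Place as left child of 24.
Insert 30: 30 < 43 → go left; 30 > 28 → go right; 30 > 29 → go right; 30 < 39 → go left. Place as left child of 39.
Insert 57: 57 > 43 → go right; 57 > 54 → go right; 57 < 63 → go left; 57 < 62 → go left. Place as left child of 62.
Insert 25: 25 < 43 → go left; 25 < 28 → go left; 25 > 24 → go right. Place as right child of 24.
Insert 44: 44 > 43 → go right; 44 < 54 → go left; 44 < 45 → go left. Place as left child of 45.

Path to 40: 43 → 28 → 29 → 39 → 40, which is 4 edges.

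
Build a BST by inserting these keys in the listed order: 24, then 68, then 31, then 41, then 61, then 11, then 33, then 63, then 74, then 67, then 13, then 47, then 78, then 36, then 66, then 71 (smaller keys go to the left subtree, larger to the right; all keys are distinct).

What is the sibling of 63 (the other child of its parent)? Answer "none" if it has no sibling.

Insert 24: tree is empty, so 24 becomes the root.
Insert 68: 68 > 24 → go right. Place as right child of 24.
Insert 31: 31 > 24 → go right; 31 < 68 → go left. Place as left child of 68.
Insert 41: 41 > 24 → go right; 41 < 68 → go left; 41 > 31 → go right. Place as right child of 31.
Insert 61: 61 > 24 → go right; 61 < 68 → go left; 61 > 31 → go right; 61 > 41 → go right. Place as right child of 41.
Insert 11: 11 < 24 → go left. Place as left child of 24.
Insert 33: 33 > 24 → go right; 33 < 68 → go left; 33 > 31 → go right; 33 < 41 → go left. Place as left child of 41.
Insert 63: 63 > 24 → go right; 63 < 68 → go left; 63 > 31 → go right; 63 > 41 → go right; 63 > 61 → go right. Place as right child of 61.
Insert 74: 74 > 24 → go right; 74 > 68 → go right. Place as right child of 68.
Insert 67: 67 > 24 → go right; 67 < 68 → go left; 67 > 31 → go right; 67 > 41 → go right; 67 > 61 → go right; 67 > 63 → go right. Place as right child of 63.
Insert 13: 13 < 24 → go left; 13 > 11 → go right. Place as right child of 11.
Insert 47: 47 > 24 → go right; 47 < 68 → go left; 47 > 31 → go right; 47 > 41 → go right; 47 < 61 → go left. Place as left child of 61.
Insert 78: 78 > 24 → go right; 78 > 68 → go right; 78 > 74 → go right. Place as right child of 74.
Insert 36: 36 > 24 → go right; 36 < 68 → go left; 36 > 31 → go right; 36 < 41 → go left; 36 > 33 → go right. Place as right child of 33.
Insert 66: 66 > 24 → go right; 66 < 68 → go left; 66 > 31 → go right; 66 > 41 → go right; 66 > 61 → go right; 66 > 63 → go right; 66 < 67 → go left. Place as left child of 67.
Insert 71: 71 > 24 → go right; 71 > 68 → go right; 71 < 74 → go left. Place as left child of 74.

63's parent is 61; the other child of 61 is 47.

47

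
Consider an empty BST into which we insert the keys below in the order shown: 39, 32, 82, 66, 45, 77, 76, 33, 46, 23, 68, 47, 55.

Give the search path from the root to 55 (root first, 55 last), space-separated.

39 82 66 45 46 47 55

39: root
32: left child of 39 (depth 1)
82: right child of 39 (depth 1)
66: left child of 82 (depth 2)
45: left child of 66 (depth 3)
77: right child of 66 (depth 3)
76: left child of 77 (depth 4)
33: right child of 32 (depth 2)
46: right child of 45 (depth 4)
23: left child of 32 (depth 2)
68: left child of 76 (depth 5)
47: right child of 46 (depth 5)
55: right child of 47 (depth 6)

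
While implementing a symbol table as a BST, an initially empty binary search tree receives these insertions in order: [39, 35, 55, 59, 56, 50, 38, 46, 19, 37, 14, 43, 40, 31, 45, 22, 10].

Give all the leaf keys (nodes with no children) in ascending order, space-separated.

10 22 37 40 45 56

39: root
35: left child of 39 (depth 1)
55: right child of 39 (depth 1)
59: right child of 55 (depth 2)
56: left child of 59 (depth 3)
50: left child of 55 (depth 2)
38: right child of 35 (depth 2)
46: left child of 50 (depth 3)
19: left child of 35 (depth 2)
37: left child of 38 (depth 3)
14: left child of 19 (depth 3)
43: left child of 46 (depth 4)
40: left child of 43 (depth 5)
31: right child of 19 (depth 3)
45: right child of 43 (depth 5)
22: left child of 31 (depth 4)
10: left child of 14 (depth 4)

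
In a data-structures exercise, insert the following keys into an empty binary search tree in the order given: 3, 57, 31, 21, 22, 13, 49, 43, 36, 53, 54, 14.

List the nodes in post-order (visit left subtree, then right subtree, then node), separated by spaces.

14 13 22 21 36 43 54 53 49 31 57 3

Insert 3: tree is empty, so 3 becomes the root.
Insert 57: 57 > 3 → go right. Place as right child of 3.
Insert 31: 31 > 3 → go right; 31 < 57 → go left. Place as left child of 57.
Insert 21: 21 > 3 → go right; 21 < 57 → go left; 21 < 31 → go left. Place as left child of 31.
Insert 22: 22 > 3 → go right; 22 < 57 → go left; 22 < 31 → go left; 22 > 21 → go right. Place as right child of 21.
Insert 13: 13 > 3 → go right; 13 < 57 → go left; 13 < 31 → go left; 13 < 21 → go left. Place as left child of 21.
Insert 49: 49 > 3 → go right; 49 < 57 → go left; 49 > 31 → go right. Place as right child of 31.
Insert 43: 43 > 3 → go right; 43 < 57 → go left; 43 > 31 → go right; 43 < 49 → go left. Place as left child of 49.
Insert 36: 36 > 3 → go right; 36 < 57 → go left; 36 > 31 → go right; 36 < 49 → go left; 36 < 43 → go left. Place as left child of 43.
Insert 53: 53 > 3 → go right; 53 < 57 → go left; 53 > 31 → go right; 53 > 49 → go right. Place as right child of 49.
Insert 54: 54 > 3 → go right; 54 < 57 → go left; 54 > 31 → go right; 54 > 49 → go right; 54 > 53 → go right. Place as right child of 53.
Insert 14: 14 > 3 → go right; 14 < 57 → go left; 14 < 31 → go left; 14 < 21 → go left; 14 > 13 → go right. Place as right child of 13.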